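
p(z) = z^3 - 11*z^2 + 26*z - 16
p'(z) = 3*z^2 - 22*z + 26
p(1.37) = 1.55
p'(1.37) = 1.49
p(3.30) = -14.05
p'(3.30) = -13.93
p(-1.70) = -96.90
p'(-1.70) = 72.07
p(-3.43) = -274.95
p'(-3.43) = 136.75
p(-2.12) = -130.09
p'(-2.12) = 86.12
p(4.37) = -28.99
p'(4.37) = -12.85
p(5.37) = -38.73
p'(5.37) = -5.63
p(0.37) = -7.84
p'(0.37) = 18.27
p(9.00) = 56.00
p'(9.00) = 71.00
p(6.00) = -40.00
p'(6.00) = 2.00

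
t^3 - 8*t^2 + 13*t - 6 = (t - 6)*(t - 1)^2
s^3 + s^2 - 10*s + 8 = (s - 2)*(s - 1)*(s + 4)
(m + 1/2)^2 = m^2 + m + 1/4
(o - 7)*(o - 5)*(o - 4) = o^3 - 16*o^2 + 83*o - 140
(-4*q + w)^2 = 16*q^2 - 8*q*w + w^2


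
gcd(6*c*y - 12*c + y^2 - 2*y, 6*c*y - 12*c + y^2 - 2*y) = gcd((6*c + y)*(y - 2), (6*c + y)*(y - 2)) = 6*c*y - 12*c + y^2 - 2*y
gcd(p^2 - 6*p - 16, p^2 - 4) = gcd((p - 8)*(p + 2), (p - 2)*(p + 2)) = p + 2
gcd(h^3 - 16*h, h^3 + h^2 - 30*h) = h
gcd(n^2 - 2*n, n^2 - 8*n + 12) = n - 2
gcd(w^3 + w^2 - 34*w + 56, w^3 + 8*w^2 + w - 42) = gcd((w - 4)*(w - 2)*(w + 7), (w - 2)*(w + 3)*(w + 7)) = w^2 + 5*w - 14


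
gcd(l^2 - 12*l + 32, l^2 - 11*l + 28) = l - 4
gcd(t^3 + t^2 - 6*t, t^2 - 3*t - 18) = t + 3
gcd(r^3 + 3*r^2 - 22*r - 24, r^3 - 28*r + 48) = r^2 + 2*r - 24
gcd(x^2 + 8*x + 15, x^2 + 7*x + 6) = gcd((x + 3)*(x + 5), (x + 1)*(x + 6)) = 1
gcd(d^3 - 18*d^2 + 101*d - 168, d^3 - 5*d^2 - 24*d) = d - 8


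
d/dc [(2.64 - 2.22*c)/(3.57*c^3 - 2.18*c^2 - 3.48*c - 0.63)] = (15.8508*c^3 - 33.114*c^2 + 11.5104*c + 10.5858)/(12.7449*c^6 - 15.5652*c^5 - 20.0948*c^4 + 10.6746*c^3 + 14.8572*c^2 + 4.3848*c + 0.3969)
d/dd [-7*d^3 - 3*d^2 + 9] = 3*d*(-7*d - 2)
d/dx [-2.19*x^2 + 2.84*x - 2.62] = 2.84 - 4.38*x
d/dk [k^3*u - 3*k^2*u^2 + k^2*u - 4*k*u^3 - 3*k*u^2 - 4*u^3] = u*(3*k^2 - 6*k*u + 2*k - 4*u^2 - 3*u)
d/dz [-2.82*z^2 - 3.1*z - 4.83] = -5.64*z - 3.1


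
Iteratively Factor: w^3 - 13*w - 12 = (w + 1)*(w^2 - w - 12) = (w + 1)*(w + 3)*(w - 4)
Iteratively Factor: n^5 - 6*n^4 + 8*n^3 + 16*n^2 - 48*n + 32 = (n - 2)*(n^4 - 4*n^3 + 16*n - 16) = (n - 2)^2*(n^3 - 2*n^2 - 4*n + 8) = (n - 2)^3*(n^2 - 4) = (n - 2)^4*(n + 2)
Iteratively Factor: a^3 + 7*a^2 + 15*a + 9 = (a + 3)*(a^2 + 4*a + 3) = (a + 1)*(a + 3)*(a + 3)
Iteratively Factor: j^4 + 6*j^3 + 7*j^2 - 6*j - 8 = (j + 1)*(j^3 + 5*j^2 + 2*j - 8) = (j - 1)*(j + 1)*(j^2 + 6*j + 8) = (j - 1)*(j + 1)*(j + 4)*(j + 2)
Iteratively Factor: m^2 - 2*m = (m)*(m - 2)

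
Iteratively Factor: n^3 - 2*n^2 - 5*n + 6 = (n + 2)*(n^2 - 4*n + 3) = (n - 1)*(n + 2)*(n - 3)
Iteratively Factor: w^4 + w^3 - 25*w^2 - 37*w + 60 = (w + 3)*(w^3 - 2*w^2 - 19*w + 20) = (w - 5)*(w + 3)*(w^2 + 3*w - 4) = (w - 5)*(w + 3)*(w + 4)*(w - 1)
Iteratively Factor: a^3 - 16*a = (a)*(a^2 - 16) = a*(a + 4)*(a - 4)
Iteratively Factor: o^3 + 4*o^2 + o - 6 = (o - 1)*(o^2 + 5*o + 6) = (o - 1)*(o + 3)*(o + 2)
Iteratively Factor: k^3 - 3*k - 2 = (k + 1)*(k^2 - k - 2) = (k + 1)^2*(k - 2)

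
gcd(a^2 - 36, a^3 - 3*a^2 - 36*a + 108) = a^2 - 36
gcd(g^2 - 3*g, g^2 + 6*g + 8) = 1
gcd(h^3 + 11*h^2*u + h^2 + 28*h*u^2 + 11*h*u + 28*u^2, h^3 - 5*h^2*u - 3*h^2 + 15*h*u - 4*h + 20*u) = h + 1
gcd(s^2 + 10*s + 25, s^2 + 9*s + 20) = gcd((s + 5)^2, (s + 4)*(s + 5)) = s + 5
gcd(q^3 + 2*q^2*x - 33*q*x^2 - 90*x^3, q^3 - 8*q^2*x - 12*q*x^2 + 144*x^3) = -q + 6*x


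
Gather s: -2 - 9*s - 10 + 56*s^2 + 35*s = 56*s^2 + 26*s - 12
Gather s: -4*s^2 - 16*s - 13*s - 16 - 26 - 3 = -4*s^2 - 29*s - 45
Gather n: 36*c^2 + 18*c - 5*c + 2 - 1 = 36*c^2 + 13*c + 1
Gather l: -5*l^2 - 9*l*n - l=-5*l^2 + l*(-9*n - 1)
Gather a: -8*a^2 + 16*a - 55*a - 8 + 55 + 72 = -8*a^2 - 39*a + 119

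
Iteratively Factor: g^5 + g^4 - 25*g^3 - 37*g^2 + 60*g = (g + 4)*(g^4 - 3*g^3 - 13*g^2 + 15*g) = (g - 1)*(g + 4)*(g^3 - 2*g^2 - 15*g) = (g - 5)*(g - 1)*(g + 4)*(g^2 + 3*g) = g*(g - 5)*(g - 1)*(g + 4)*(g + 3)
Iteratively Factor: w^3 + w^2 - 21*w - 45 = (w - 5)*(w^2 + 6*w + 9) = (w - 5)*(w + 3)*(w + 3)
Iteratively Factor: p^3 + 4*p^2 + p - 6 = (p + 3)*(p^2 + p - 2) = (p + 2)*(p + 3)*(p - 1)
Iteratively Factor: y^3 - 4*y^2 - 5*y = (y)*(y^2 - 4*y - 5) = y*(y + 1)*(y - 5)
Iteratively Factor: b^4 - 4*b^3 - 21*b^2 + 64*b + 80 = (b - 4)*(b^3 - 21*b - 20) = (b - 4)*(b + 1)*(b^2 - b - 20) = (b - 4)*(b + 1)*(b + 4)*(b - 5)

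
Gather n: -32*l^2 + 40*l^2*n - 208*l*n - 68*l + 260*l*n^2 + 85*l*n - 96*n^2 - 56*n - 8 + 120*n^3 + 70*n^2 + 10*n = -32*l^2 - 68*l + 120*n^3 + n^2*(260*l - 26) + n*(40*l^2 - 123*l - 46) - 8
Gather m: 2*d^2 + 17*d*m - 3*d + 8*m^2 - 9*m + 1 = 2*d^2 - 3*d + 8*m^2 + m*(17*d - 9) + 1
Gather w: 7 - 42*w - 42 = -42*w - 35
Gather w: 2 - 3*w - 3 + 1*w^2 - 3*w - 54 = w^2 - 6*w - 55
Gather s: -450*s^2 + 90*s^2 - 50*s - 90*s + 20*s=-360*s^2 - 120*s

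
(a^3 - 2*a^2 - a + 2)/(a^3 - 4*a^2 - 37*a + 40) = (a^2 - a - 2)/(a^2 - 3*a - 40)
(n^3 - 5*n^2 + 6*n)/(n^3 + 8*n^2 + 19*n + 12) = n*(n^2 - 5*n + 6)/(n^3 + 8*n^2 + 19*n + 12)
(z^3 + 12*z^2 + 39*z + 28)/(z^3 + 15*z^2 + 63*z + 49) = (z + 4)/(z + 7)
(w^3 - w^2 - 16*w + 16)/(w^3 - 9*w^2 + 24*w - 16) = (w + 4)/(w - 4)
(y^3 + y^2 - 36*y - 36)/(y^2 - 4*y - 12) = (y^2 + 7*y + 6)/(y + 2)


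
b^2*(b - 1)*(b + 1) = b^4 - b^2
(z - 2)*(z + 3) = z^2 + z - 6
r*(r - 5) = r^2 - 5*r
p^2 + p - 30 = (p - 5)*(p + 6)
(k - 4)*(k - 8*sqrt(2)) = k^2 - 8*sqrt(2)*k - 4*k + 32*sqrt(2)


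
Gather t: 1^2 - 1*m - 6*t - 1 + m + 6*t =0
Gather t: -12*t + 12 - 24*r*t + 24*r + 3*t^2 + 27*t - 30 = 24*r + 3*t^2 + t*(15 - 24*r) - 18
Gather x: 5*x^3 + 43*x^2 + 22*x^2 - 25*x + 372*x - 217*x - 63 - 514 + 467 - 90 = 5*x^3 + 65*x^2 + 130*x - 200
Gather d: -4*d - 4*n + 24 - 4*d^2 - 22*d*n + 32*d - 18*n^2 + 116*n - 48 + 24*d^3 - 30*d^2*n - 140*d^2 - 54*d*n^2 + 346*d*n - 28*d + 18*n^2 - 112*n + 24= 24*d^3 + d^2*(-30*n - 144) + d*(-54*n^2 + 324*n)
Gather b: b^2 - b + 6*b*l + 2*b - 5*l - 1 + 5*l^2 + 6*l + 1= b^2 + b*(6*l + 1) + 5*l^2 + l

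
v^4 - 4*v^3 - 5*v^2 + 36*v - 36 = (v - 3)*(v - 2)^2*(v + 3)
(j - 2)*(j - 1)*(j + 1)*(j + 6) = j^4 + 4*j^3 - 13*j^2 - 4*j + 12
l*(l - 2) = l^2 - 2*l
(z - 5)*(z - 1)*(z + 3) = z^3 - 3*z^2 - 13*z + 15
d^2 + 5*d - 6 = (d - 1)*(d + 6)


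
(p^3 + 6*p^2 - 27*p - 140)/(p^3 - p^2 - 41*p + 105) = (p + 4)/(p - 3)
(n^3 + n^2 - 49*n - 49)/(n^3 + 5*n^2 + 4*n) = (n^2 - 49)/(n*(n + 4))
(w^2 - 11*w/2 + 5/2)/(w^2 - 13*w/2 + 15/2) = (2*w - 1)/(2*w - 3)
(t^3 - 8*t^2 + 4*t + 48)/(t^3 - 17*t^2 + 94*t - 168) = (t + 2)/(t - 7)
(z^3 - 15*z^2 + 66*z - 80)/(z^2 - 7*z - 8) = (z^2 - 7*z + 10)/(z + 1)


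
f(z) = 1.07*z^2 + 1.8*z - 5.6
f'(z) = 2.14*z + 1.8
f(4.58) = 25.09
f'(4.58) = 11.60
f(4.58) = 25.09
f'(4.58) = 11.60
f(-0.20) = -5.92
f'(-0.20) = 1.37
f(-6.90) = 32.92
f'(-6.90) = -12.97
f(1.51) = -0.44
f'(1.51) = 5.03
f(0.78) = -3.55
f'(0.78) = 3.47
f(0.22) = -5.15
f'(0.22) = 2.27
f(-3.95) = 3.98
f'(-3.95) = -6.65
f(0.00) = -5.60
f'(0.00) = 1.80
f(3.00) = 9.43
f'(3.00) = 8.22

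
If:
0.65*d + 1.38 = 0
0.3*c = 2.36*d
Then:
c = -16.70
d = -2.12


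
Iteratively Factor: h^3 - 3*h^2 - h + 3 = (h + 1)*(h^2 - 4*h + 3) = (h - 1)*(h + 1)*(h - 3)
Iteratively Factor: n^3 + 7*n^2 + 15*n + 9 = (n + 3)*(n^2 + 4*n + 3) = (n + 3)^2*(n + 1)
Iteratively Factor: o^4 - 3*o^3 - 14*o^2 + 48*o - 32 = (o - 2)*(o^3 - o^2 - 16*o + 16) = (o - 2)*(o - 1)*(o^2 - 16) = (o - 4)*(o - 2)*(o - 1)*(o + 4)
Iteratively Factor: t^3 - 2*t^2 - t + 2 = (t + 1)*(t^2 - 3*t + 2) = (t - 1)*(t + 1)*(t - 2)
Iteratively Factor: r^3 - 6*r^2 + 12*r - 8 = (r - 2)*(r^2 - 4*r + 4) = (r - 2)^2*(r - 2)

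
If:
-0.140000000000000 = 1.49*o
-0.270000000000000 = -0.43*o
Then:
No Solution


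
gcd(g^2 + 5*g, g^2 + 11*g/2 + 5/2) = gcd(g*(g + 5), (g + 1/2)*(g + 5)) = g + 5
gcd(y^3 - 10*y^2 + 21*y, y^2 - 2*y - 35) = y - 7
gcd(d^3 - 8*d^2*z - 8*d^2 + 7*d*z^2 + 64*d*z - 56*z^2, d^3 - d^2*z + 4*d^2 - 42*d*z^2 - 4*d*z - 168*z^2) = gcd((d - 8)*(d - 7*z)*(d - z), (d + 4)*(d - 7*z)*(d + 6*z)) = -d + 7*z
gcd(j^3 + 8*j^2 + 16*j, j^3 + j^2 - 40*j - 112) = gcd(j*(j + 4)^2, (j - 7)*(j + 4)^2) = j^2 + 8*j + 16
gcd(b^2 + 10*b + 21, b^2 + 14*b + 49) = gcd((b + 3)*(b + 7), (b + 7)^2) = b + 7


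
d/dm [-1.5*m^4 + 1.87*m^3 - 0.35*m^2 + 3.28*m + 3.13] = -6.0*m^3 + 5.61*m^2 - 0.7*m + 3.28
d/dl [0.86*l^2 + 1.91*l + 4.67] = 1.72*l + 1.91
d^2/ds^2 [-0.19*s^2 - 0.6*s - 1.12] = -0.380000000000000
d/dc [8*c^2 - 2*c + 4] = 16*c - 2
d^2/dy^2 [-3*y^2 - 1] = -6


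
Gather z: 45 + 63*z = 63*z + 45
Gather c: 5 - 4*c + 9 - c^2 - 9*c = -c^2 - 13*c + 14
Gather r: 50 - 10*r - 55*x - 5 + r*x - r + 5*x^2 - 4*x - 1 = r*(x - 11) + 5*x^2 - 59*x + 44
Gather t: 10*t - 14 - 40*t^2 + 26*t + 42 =-40*t^2 + 36*t + 28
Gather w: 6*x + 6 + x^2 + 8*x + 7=x^2 + 14*x + 13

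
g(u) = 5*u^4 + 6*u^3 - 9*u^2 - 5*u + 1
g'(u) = 20*u^3 + 18*u^2 - 18*u - 5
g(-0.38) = 1.38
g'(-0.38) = 3.34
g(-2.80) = 120.06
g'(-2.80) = -252.52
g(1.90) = 65.32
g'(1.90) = 162.96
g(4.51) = 2414.39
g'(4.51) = 2114.62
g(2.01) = 84.92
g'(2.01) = 193.95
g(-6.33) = 6177.80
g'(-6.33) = -4242.54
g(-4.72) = 1674.81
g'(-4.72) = -1622.11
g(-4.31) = 1100.34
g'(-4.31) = -1194.31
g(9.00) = 36406.00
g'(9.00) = 15871.00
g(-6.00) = 4891.00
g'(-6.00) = -3569.00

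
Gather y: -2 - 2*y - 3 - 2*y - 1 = -4*y - 6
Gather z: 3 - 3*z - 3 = -3*z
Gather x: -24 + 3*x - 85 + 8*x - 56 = 11*x - 165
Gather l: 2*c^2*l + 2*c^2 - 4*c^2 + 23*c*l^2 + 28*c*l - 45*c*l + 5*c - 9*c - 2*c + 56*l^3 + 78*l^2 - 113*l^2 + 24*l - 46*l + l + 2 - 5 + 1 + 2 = -2*c^2 - 6*c + 56*l^3 + l^2*(23*c - 35) + l*(2*c^2 - 17*c - 21)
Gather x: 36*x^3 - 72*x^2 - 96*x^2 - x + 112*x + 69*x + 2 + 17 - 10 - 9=36*x^3 - 168*x^2 + 180*x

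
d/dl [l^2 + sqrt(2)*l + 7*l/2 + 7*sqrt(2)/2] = 2*l + sqrt(2) + 7/2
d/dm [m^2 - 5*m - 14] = 2*m - 5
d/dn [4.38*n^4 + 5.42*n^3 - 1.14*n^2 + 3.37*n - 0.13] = 17.52*n^3 + 16.26*n^2 - 2.28*n + 3.37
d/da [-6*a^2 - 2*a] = -12*a - 2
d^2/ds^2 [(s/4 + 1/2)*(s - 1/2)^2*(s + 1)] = 3*s^2 + 3*s - 3/8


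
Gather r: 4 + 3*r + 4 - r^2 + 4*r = -r^2 + 7*r + 8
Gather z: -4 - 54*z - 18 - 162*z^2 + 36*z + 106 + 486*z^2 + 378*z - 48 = 324*z^2 + 360*z + 36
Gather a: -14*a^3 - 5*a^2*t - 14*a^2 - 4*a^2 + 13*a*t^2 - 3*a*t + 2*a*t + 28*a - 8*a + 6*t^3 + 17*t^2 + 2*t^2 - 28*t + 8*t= -14*a^3 + a^2*(-5*t - 18) + a*(13*t^2 - t + 20) + 6*t^3 + 19*t^2 - 20*t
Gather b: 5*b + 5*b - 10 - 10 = 10*b - 20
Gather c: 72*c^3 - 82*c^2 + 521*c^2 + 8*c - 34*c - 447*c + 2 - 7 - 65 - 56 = 72*c^3 + 439*c^2 - 473*c - 126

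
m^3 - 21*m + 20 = (m - 4)*(m - 1)*(m + 5)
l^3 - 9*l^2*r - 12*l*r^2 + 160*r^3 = (l - 8*r)*(l - 5*r)*(l + 4*r)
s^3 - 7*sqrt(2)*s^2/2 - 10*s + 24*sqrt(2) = (s - 4*sqrt(2))*(s - 3*sqrt(2)/2)*(s + 2*sqrt(2))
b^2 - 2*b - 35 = (b - 7)*(b + 5)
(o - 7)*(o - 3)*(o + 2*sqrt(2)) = o^3 - 10*o^2 + 2*sqrt(2)*o^2 - 20*sqrt(2)*o + 21*o + 42*sqrt(2)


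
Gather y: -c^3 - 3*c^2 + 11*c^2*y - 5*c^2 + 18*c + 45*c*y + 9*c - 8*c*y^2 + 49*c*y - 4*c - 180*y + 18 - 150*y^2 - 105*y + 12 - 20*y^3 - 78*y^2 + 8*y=-c^3 - 8*c^2 + 23*c - 20*y^3 + y^2*(-8*c - 228) + y*(11*c^2 + 94*c - 277) + 30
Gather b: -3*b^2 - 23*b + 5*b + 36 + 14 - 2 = -3*b^2 - 18*b + 48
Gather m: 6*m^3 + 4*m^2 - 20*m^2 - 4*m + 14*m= 6*m^3 - 16*m^2 + 10*m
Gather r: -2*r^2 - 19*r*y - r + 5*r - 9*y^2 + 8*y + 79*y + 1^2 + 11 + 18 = -2*r^2 + r*(4 - 19*y) - 9*y^2 + 87*y + 30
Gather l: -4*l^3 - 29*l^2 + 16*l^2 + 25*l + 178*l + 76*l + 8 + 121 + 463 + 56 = -4*l^3 - 13*l^2 + 279*l + 648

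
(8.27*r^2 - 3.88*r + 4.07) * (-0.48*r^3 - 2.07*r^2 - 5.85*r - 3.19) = -3.9696*r^5 - 15.2565*r^4 - 42.3015*r^3 - 12.1082*r^2 - 11.4323*r - 12.9833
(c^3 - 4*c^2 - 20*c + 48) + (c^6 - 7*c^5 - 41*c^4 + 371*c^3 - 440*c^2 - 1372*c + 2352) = c^6 - 7*c^5 - 41*c^4 + 372*c^3 - 444*c^2 - 1392*c + 2400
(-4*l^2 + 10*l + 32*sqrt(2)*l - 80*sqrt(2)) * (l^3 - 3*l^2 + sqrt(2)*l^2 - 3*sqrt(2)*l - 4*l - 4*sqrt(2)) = -4*l^5 + 22*l^4 + 28*sqrt(2)*l^4 - 154*sqrt(2)*l^3 + 50*l^3 - 392*l^2 + 98*sqrt(2)*l^2 + 224*l + 280*sqrt(2)*l + 640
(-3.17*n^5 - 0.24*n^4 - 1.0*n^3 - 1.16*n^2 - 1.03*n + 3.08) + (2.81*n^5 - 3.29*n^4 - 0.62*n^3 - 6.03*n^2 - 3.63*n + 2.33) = -0.36*n^5 - 3.53*n^4 - 1.62*n^3 - 7.19*n^2 - 4.66*n + 5.41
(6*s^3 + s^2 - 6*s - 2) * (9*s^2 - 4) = 54*s^5 + 9*s^4 - 78*s^3 - 22*s^2 + 24*s + 8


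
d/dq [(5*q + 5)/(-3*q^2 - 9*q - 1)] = 5*(3*q^2 + 6*q + 8)/(9*q^4 + 54*q^3 + 87*q^2 + 18*q + 1)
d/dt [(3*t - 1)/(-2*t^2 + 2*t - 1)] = (6*t^2 - 4*t - 1)/(4*t^4 - 8*t^3 + 8*t^2 - 4*t + 1)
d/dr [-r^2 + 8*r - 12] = 8 - 2*r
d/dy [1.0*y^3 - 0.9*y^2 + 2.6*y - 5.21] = 3.0*y^2 - 1.8*y + 2.6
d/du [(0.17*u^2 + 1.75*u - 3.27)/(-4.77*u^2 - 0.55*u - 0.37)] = (8.254*u^2 - 31.3216*u - 2.446)/(22.7529*u^4 + 5.247*u^3 + 3.8323*u^2 + 0.407*u + 0.1369)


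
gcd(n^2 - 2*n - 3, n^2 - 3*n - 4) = n + 1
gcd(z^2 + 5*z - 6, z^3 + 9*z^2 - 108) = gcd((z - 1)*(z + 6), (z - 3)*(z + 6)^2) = z + 6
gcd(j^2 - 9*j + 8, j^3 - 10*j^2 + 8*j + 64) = j - 8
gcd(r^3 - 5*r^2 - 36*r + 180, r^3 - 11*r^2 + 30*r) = r^2 - 11*r + 30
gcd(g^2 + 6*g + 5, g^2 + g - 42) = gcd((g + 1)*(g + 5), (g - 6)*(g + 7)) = 1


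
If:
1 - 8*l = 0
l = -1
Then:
No Solution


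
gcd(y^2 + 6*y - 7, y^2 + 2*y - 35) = y + 7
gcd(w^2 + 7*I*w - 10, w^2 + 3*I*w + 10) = w + 5*I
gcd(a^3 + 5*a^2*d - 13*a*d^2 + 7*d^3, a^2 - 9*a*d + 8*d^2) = a - d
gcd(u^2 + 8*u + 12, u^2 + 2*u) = u + 2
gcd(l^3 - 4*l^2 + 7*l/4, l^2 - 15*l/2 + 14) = l - 7/2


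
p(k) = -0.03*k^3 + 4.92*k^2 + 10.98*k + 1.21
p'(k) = -0.09*k^2 + 9.84*k + 10.98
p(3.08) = 80.82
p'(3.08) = 40.43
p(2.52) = 59.64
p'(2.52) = 35.21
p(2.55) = 60.70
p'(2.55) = 35.49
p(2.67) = 65.03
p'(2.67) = 36.61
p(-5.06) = 75.51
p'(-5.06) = -41.11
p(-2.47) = 4.56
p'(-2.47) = -13.87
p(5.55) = 208.57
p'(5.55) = 62.82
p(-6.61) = 152.26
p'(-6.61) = -57.99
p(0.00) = 1.21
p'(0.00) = 10.98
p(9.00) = 476.68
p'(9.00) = 92.25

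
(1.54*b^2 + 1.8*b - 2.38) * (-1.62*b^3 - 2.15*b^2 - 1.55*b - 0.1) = -2.4948*b^5 - 6.227*b^4 - 2.4014*b^3 + 2.173*b^2 + 3.509*b + 0.238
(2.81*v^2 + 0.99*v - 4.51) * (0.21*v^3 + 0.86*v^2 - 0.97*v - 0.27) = 0.5901*v^5 + 2.6245*v^4 - 2.8214*v^3 - 5.5976*v^2 + 4.1074*v + 1.2177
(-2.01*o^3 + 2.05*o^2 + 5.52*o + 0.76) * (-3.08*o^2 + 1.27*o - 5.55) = 6.1908*o^5 - 8.8667*o^4 - 3.2426*o^3 - 6.7079*o^2 - 29.6708*o - 4.218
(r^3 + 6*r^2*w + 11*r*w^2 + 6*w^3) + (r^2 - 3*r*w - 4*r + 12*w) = r^3 + 6*r^2*w + r^2 + 11*r*w^2 - 3*r*w - 4*r + 6*w^3 + 12*w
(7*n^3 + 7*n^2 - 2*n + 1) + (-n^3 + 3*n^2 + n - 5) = 6*n^3 + 10*n^2 - n - 4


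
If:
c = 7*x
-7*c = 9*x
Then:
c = 0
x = 0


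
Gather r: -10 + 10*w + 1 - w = 9*w - 9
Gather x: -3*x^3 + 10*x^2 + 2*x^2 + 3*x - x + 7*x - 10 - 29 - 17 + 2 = -3*x^3 + 12*x^2 + 9*x - 54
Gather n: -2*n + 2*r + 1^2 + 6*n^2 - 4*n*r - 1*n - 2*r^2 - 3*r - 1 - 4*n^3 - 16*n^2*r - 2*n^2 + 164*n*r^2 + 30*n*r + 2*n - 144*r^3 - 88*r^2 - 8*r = -4*n^3 + n^2*(4 - 16*r) + n*(164*r^2 + 26*r - 1) - 144*r^3 - 90*r^2 - 9*r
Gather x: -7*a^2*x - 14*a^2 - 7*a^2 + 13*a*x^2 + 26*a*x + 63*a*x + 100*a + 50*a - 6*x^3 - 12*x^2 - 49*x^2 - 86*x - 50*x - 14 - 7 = -21*a^2 + 150*a - 6*x^3 + x^2*(13*a - 61) + x*(-7*a^2 + 89*a - 136) - 21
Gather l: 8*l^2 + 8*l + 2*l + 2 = 8*l^2 + 10*l + 2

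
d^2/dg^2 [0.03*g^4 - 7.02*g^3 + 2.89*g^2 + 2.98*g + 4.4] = 0.36*g^2 - 42.12*g + 5.78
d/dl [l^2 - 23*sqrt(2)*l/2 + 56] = 2*l - 23*sqrt(2)/2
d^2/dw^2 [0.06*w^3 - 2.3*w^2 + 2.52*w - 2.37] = 0.36*w - 4.6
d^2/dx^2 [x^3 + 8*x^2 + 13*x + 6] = 6*x + 16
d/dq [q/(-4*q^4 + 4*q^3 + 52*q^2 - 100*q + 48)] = (3*q^3 + q^2 - 12*q - 12)/(4*(q^7 - q^6 - 26*q^5 + 50*q^4 + 145*q^3 - 481*q^2 + 456*q - 144))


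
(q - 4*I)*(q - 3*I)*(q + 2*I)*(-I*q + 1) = -I*q^4 - 4*q^3 - 7*I*q^2 - 22*q - 24*I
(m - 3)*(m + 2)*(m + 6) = m^3 + 5*m^2 - 12*m - 36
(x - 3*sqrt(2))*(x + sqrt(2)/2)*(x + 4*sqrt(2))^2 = x^4 + 11*sqrt(2)*x^3/2 - 11*x^2 - 104*sqrt(2)*x - 96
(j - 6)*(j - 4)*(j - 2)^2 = j^4 - 14*j^3 + 68*j^2 - 136*j + 96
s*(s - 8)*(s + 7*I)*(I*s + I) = I*s^4 - 7*s^3 - 7*I*s^3 + 49*s^2 - 8*I*s^2 + 56*s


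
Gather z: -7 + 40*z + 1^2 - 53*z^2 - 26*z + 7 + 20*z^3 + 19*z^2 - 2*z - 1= 20*z^3 - 34*z^2 + 12*z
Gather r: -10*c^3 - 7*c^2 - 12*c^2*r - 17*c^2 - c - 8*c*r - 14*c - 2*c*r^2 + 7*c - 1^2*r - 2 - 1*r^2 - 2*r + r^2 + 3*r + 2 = -10*c^3 - 24*c^2 - 2*c*r^2 - 8*c + r*(-12*c^2 - 8*c)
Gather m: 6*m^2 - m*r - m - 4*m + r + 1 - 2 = 6*m^2 + m*(-r - 5) + r - 1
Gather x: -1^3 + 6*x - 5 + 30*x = 36*x - 6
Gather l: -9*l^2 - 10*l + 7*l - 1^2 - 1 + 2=-9*l^2 - 3*l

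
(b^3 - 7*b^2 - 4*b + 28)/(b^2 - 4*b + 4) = (b^2 - 5*b - 14)/(b - 2)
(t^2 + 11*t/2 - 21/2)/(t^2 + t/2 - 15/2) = (2*t^2 + 11*t - 21)/(2*t^2 + t - 15)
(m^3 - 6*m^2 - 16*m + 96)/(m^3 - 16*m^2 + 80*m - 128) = (m^2 - 2*m - 24)/(m^2 - 12*m + 32)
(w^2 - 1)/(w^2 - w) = (w + 1)/w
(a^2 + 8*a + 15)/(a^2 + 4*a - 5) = (a + 3)/(a - 1)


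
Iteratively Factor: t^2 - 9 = (t + 3)*(t - 3)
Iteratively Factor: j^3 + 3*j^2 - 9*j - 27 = (j + 3)*(j^2 - 9) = (j + 3)^2*(j - 3)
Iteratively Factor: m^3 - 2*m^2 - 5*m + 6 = (m - 3)*(m^2 + m - 2) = (m - 3)*(m + 2)*(m - 1)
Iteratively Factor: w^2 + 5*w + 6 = (w + 3)*(w + 2)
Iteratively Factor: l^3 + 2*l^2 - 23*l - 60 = (l + 4)*(l^2 - 2*l - 15) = (l - 5)*(l + 4)*(l + 3)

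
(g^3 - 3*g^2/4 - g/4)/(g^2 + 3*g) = (4*g^2 - 3*g - 1)/(4*(g + 3))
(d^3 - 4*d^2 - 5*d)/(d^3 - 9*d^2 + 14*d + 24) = d*(d - 5)/(d^2 - 10*d + 24)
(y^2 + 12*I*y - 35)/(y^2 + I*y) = (y^2 + 12*I*y - 35)/(y*(y + I))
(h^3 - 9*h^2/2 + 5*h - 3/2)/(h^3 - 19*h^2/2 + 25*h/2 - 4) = (h - 3)/(h - 8)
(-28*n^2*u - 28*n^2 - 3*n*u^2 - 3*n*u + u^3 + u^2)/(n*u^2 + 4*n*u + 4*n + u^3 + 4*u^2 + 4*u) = (-28*n^2*u - 28*n^2 - 3*n*u^2 - 3*n*u + u^3 + u^2)/(n*u^2 + 4*n*u + 4*n + u^3 + 4*u^2 + 4*u)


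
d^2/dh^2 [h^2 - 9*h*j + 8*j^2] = 2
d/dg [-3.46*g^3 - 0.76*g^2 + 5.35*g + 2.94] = -10.38*g^2 - 1.52*g + 5.35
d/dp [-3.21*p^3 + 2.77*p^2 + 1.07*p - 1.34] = -9.63*p^2 + 5.54*p + 1.07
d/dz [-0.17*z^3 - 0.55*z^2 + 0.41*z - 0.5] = -0.51*z^2 - 1.1*z + 0.41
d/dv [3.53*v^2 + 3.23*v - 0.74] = 7.06*v + 3.23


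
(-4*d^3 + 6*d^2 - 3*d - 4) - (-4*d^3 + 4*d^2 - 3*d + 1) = 2*d^2 - 5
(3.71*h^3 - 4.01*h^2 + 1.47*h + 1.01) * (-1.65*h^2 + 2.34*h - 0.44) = -6.1215*h^5 + 15.2979*h^4 - 13.4413*h^3 + 3.5377*h^2 + 1.7166*h - 0.4444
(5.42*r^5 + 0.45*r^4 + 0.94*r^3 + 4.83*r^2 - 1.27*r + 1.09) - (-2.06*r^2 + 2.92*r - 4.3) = 5.42*r^5 + 0.45*r^4 + 0.94*r^3 + 6.89*r^2 - 4.19*r + 5.39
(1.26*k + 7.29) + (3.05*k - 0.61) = 4.31*k + 6.68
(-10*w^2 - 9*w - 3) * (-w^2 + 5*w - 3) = 10*w^4 - 41*w^3 - 12*w^2 + 12*w + 9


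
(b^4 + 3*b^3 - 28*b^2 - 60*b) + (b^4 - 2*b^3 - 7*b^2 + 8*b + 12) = 2*b^4 + b^3 - 35*b^2 - 52*b + 12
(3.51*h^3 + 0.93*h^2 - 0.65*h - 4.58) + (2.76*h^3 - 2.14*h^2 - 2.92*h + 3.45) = 6.27*h^3 - 1.21*h^2 - 3.57*h - 1.13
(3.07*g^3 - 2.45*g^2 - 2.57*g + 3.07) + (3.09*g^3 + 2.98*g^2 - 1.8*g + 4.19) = 6.16*g^3 + 0.53*g^2 - 4.37*g + 7.26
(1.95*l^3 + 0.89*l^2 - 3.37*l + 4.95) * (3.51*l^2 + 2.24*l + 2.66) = 6.8445*l^5 + 7.4919*l^4 - 4.6481*l^3 + 12.1931*l^2 + 2.1238*l + 13.167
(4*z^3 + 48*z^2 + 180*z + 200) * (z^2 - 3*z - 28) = 4*z^5 + 36*z^4 - 76*z^3 - 1684*z^2 - 5640*z - 5600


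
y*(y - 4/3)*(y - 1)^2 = y^4 - 10*y^3/3 + 11*y^2/3 - 4*y/3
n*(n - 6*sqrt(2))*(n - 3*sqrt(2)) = n^3 - 9*sqrt(2)*n^2 + 36*n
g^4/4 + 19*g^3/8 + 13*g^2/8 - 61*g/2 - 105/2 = (g/4 + 1/2)*(g - 7/2)*(g + 5)*(g + 6)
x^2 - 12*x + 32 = (x - 8)*(x - 4)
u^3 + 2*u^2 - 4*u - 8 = (u - 2)*(u + 2)^2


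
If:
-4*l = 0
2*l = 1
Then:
No Solution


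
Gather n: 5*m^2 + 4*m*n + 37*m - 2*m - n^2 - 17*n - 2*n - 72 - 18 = 5*m^2 + 35*m - n^2 + n*(4*m - 19) - 90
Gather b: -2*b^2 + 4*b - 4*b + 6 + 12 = 18 - 2*b^2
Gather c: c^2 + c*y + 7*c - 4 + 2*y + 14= c^2 + c*(y + 7) + 2*y + 10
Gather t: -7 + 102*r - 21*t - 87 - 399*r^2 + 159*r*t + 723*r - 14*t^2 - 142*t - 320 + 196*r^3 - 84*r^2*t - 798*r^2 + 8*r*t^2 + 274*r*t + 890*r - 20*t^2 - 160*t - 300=196*r^3 - 1197*r^2 + 1715*r + t^2*(8*r - 34) + t*(-84*r^2 + 433*r - 323) - 714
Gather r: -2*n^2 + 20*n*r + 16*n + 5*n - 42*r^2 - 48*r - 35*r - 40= -2*n^2 + 21*n - 42*r^2 + r*(20*n - 83) - 40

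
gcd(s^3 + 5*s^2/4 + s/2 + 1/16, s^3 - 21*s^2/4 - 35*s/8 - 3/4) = s^2 + 3*s/4 + 1/8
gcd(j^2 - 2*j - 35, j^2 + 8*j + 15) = j + 5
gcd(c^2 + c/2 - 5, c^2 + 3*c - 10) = c - 2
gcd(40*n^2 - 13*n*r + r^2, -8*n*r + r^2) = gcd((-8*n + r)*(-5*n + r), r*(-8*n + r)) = -8*n + r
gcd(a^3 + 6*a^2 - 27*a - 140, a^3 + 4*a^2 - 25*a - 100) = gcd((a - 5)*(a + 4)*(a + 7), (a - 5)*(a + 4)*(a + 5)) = a^2 - a - 20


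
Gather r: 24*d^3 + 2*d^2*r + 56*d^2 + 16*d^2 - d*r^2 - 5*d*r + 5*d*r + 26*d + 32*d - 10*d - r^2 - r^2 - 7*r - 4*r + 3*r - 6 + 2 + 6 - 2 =24*d^3 + 72*d^2 + 48*d + r^2*(-d - 2) + r*(2*d^2 - 8)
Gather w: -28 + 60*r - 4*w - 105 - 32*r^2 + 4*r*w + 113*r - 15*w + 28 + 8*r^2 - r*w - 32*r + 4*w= -24*r^2 + 141*r + w*(3*r - 15) - 105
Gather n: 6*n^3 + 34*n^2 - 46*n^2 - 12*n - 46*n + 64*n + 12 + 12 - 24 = 6*n^3 - 12*n^2 + 6*n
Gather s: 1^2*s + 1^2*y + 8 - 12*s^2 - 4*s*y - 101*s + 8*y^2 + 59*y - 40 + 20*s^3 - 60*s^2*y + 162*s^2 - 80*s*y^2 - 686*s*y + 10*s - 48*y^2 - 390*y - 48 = 20*s^3 + s^2*(150 - 60*y) + s*(-80*y^2 - 690*y - 90) - 40*y^2 - 330*y - 80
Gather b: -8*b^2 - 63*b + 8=-8*b^2 - 63*b + 8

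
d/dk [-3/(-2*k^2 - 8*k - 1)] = 12*(-k - 2)/(2*k^2 + 8*k + 1)^2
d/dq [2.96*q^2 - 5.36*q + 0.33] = 5.92*q - 5.36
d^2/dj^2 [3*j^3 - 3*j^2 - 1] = 18*j - 6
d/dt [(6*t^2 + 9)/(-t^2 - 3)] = -18*t/(t^2 + 3)^2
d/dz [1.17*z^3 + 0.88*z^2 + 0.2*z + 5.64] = 3.51*z^2 + 1.76*z + 0.2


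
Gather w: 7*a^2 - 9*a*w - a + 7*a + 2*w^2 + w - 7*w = 7*a^2 + 6*a + 2*w^2 + w*(-9*a - 6)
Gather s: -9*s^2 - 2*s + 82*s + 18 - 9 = -9*s^2 + 80*s + 9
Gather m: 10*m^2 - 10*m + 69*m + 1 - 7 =10*m^2 + 59*m - 6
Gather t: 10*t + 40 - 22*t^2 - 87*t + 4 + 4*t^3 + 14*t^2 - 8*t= 4*t^3 - 8*t^2 - 85*t + 44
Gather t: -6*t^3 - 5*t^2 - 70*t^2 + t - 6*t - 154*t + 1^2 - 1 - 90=-6*t^3 - 75*t^2 - 159*t - 90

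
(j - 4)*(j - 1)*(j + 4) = j^3 - j^2 - 16*j + 16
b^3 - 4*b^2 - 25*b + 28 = (b - 7)*(b - 1)*(b + 4)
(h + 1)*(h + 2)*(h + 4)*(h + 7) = h^4 + 14*h^3 + 63*h^2 + 106*h + 56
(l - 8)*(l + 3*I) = l^2 - 8*l + 3*I*l - 24*I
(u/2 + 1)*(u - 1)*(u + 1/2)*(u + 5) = u^4/2 + 13*u^3/4 + 3*u^2 - 17*u/4 - 5/2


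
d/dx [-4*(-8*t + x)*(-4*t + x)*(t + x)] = -80*t^2 + 88*t*x - 12*x^2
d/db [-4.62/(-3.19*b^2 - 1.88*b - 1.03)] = (-29.4756*b - 8.6856)/(3.19*b^2 + 1.88*b + 1.03)^2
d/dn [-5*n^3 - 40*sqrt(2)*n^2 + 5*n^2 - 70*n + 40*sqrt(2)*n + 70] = -15*n^2 - 80*sqrt(2)*n + 10*n - 70 + 40*sqrt(2)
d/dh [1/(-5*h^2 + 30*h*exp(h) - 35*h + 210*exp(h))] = (-6*h*exp(h) + 2*h - 48*exp(h) + 7)/(5*(h^2 - 6*h*exp(h) + 7*h - 42*exp(h))^2)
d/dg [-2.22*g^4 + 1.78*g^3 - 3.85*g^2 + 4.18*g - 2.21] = -8.88*g^3 + 5.34*g^2 - 7.7*g + 4.18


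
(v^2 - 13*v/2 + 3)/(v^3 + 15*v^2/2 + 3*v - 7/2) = (v - 6)/(v^2 + 8*v + 7)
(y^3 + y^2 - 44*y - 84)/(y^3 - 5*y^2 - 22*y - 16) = (y^2 - y - 42)/(y^2 - 7*y - 8)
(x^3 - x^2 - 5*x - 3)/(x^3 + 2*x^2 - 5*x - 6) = (x^2 - 2*x - 3)/(x^2 + x - 6)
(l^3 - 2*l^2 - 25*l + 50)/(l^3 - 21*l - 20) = (l^2 + 3*l - 10)/(l^2 + 5*l + 4)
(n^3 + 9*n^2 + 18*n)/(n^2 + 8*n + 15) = n*(n + 6)/(n + 5)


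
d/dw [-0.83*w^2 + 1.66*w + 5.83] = 1.66 - 1.66*w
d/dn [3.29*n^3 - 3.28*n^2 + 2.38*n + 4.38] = 9.87*n^2 - 6.56*n + 2.38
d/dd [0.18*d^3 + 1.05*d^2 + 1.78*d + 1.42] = 0.54*d^2 + 2.1*d + 1.78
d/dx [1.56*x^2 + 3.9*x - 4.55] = 3.12*x + 3.9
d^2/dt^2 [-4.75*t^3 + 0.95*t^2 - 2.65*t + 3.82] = 1.9 - 28.5*t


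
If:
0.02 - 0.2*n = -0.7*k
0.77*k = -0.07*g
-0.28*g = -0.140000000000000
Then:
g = 0.50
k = -0.05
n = -0.06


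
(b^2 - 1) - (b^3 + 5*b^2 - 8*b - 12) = -b^3 - 4*b^2 + 8*b + 11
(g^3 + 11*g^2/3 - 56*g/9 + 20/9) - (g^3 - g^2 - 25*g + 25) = 14*g^2/3 + 169*g/9 - 205/9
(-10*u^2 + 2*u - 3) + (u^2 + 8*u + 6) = -9*u^2 + 10*u + 3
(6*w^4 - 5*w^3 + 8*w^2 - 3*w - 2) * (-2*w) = -12*w^5 + 10*w^4 - 16*w^3 + 6*w^2 + 4*w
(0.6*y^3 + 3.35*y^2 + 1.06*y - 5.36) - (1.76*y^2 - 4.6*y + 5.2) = 0.6*y^3 + 1.59*y^2 + 5.66*y - 10.56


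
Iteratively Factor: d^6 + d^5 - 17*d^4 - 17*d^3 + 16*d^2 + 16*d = (d + 1)*(d^5 - 17*d^3 + 16*d) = (d - 4)*(d + 1)*(d^4 + 4*d^3 - d^2 - 4*d) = (d - 4)*(d + 1)^2*(d^3 + 3*d^2 - 4*d) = d*(d - 4)*(d + 1)^2*(d^2 + 3*d - 4) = d*(d - 4)*(d - 1)*(d + 1)^2*(d + 4)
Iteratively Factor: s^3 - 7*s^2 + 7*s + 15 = (s - 5)*(s^2 - 2*s - 3) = (s - 5)*(s + 1)*(s - 3)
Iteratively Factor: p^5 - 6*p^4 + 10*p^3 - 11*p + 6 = (p - 3)*(p^4 - 3*p^3 + p^2 + 3*p - 2) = (p - 3)*(p + 1)*(p^3 - 4*p^2 + 5*p - 2) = (p - 3)*(p - 1)*(p + 1)*(p^2 - 3*p + 2) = (p - 3)*(p - 2)*(p - 1)*(p + 1)*(p - 1)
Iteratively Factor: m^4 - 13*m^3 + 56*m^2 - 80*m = (m - 4)*(m^3 - 9*m^2 + 20*m) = (m - 4)^2*(m^2 - 5*m) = (m - 5)*(m - 4)^2*(m)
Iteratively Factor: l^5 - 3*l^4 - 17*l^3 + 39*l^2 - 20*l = (l)*(l^4 - 3*l^3 - 17*l^2 + 39*l - 20) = l*(l + 4)*(l^3 - 7*l^2 + 11*l - 5) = l*(l - 1)*(l + 4)*(l^2 - 6*l + 5) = l*(l - 1)^2*(l + 4)*(l - 5)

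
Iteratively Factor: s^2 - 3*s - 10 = (s + 2)*(s - 5)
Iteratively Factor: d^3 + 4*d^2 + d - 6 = (d + 2)*(d^2 + 2*d - 3) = (d - 1)*(d + 2)*(d + 3)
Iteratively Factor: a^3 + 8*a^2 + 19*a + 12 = (a + 1)*(a^2 + 7*a + 12) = (a + 1)*(a + 3)*(a + 4)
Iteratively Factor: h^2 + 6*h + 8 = (h + 4)*(h + 2)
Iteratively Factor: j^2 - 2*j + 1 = (j - 1)*(j - 1)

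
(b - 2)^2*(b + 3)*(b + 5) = b^4 + 4*b^3 - 13*b^2 - 28*b + 60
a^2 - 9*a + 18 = (a - 6)*(a - 3)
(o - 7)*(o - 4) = o^2 - 11*o + 28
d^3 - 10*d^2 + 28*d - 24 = (d - 6)*(d - 2)^2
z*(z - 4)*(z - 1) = z^3 - 5*z^2 + 4*z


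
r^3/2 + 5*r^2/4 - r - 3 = (r/2 + 1)*(r - 3/2)*(r + 2)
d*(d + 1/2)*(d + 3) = d^3 + 7*d^2/2 + 3*d/2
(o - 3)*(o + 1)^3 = o^4 - 6*o^2 - 8*o - 3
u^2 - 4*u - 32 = (u - 8)*(u + 4)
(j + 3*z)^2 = j^2 + 6*j*z + 9*z^2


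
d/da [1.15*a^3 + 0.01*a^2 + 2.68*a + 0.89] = 3.45*a^2 + 0.02*a + 2.68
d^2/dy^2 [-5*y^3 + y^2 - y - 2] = 2 - 30*y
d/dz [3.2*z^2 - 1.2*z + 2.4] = 6.4*z - 1.2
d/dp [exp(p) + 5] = exp(p)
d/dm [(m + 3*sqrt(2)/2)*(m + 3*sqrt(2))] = 2*m + 9*sqrt(2)/2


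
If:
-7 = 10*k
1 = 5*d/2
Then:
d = 2/5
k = -7/10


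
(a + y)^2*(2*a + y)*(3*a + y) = 6*a^4 + 17*a^3*y + 17*a^2*y^2 + 7*a*y^3 + y^4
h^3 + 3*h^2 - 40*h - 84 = (h - 6)*(h + 2)*(h + 7)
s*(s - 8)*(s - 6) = s^3 - 14*s^2 + 48*s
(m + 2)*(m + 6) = m^2 + 8*m + 12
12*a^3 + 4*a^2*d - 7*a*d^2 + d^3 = (-6*a + d)*(-2*a + d)*(a + d)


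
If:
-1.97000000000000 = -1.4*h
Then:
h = 1.41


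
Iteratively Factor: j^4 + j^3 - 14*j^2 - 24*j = (j)*(j^3 + j^2 - 14*j - 24) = j*(j + 3)*(j^2 - 2*j - 8) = j*(j - 4)*(j + 3)*(j + 2)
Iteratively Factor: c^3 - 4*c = (c)*(c^2 - 4) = c*(c + 2)*(c - 2)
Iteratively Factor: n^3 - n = (n + 1)*(n^2 - n) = n*(n + 1)*(n - 1)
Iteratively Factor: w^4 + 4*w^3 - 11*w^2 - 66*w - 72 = (w + 2)*(w^3 + 2*w^2 - 15*w - 36) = (w + 2)*(w + 3)*(w^2 - w - 12) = (w + 2)*(w + 3)^2*(w - 4)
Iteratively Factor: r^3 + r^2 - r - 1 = (r - 1)*(r^2 + 2*r + 1) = (r - 1)*(r + 1)*(r + 1)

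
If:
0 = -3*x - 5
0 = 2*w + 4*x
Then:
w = 10/3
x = -5/3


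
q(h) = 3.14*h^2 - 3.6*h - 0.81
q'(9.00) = 52.92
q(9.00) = 221.13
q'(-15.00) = -97.80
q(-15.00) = 759.69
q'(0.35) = -1.40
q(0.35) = -1.69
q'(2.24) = 10.47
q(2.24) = 6.88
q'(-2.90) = -21.81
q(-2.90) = 36.04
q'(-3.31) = -24.39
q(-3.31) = 45.51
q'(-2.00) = -16.16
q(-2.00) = 18.95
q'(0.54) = -0.21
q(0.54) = -1.84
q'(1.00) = 2.68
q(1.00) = -1.27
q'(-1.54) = -13.27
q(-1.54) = 12.18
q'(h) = 6.28*h - 3.6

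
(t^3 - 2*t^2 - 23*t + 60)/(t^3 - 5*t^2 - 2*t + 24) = (t + 5)/(t + 2)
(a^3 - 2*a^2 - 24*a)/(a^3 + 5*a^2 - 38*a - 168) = a/(a + 7)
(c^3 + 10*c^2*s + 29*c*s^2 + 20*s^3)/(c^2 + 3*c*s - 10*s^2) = (-c^2 - 5*c*s - 4*s^2)/(-c + 2*s)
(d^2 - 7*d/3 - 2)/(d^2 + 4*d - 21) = (d + 2/3)/(d + 7)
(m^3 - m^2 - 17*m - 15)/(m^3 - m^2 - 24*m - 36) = (m^2 - 4*m - 5)/(m^2 - 4*m - 12)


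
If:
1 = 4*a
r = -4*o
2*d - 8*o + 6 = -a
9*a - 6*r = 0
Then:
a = 1/4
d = -7/2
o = -3/32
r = 3/8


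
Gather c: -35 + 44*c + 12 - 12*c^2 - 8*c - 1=-12*c^2 + 36*c - 24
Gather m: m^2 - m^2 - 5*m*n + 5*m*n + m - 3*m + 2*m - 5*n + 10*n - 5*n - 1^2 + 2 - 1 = 0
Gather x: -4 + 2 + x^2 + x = x^2 + x - 2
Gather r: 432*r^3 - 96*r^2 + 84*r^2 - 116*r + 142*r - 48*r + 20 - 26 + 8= 432*r^3 - 12*r^2 - 22*r + 2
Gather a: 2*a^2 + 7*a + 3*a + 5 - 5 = 2*a^2 + 10*a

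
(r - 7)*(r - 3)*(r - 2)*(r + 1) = r^4 - 11*r^3 + 29*r^2 - r - 42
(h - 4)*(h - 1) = h^2 - 5*h + 4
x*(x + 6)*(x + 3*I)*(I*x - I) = I*x^4 - 3*x^3 + 5*I*x^3 - 15*x^2 - 6*I*x^2 + 18*x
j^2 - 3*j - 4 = (j - 4)*(j + 1)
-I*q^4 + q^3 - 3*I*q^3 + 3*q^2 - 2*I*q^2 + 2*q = q*(q + 2)*(q + I)*(-I*q - I)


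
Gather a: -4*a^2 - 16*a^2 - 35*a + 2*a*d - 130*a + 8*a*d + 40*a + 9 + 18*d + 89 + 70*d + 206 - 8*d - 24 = -20*a^2 + a*(10*d - 125) + 80*d + 280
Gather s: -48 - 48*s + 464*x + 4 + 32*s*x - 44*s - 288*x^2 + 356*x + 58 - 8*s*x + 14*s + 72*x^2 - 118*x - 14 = s*(24*x - 78) - 216*x^2 + 702*x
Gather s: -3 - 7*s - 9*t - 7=-7*s - 9*t - 10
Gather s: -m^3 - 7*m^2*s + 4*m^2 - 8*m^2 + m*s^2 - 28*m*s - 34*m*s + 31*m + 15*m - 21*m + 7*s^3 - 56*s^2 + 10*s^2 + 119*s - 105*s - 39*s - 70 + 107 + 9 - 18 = -m^3 - 4*m^2 + 25*m + 7*s^3 + s^2*(m - 46) + s*(-7*m^2 - 62*m - 25) + 28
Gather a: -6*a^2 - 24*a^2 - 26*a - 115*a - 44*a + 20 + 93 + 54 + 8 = -30*a^2 - 185*a + 175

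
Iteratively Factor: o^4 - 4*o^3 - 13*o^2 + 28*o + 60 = (o - 3)*(o^3 - o^2 - 16*o - 20) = (o - 3)*(o + 2)*(o^2 - 3*o - 10) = (o - 5)*(o - 3)*(o + 2)*(o + 2)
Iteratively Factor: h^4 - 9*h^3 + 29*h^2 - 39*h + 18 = (h - 2)*(h^3 - 7*h^2 + 15*h - 9) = (h - 2)*(h - 1)*(h^2 - 6*h + 9) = (h - 3)*(h - 2)*(h - 1)*(h - 3)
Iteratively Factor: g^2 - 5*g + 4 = (g - 4)*(g - 1)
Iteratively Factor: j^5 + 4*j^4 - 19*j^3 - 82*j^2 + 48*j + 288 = (j + 3)*(j^4 + j^3 - 22*j^2 - 16*j + 96) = (j + 3)^2*(j^3 - 2*j^2 - 16*j + 32) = (j - 2)*(j + 3)^2*(j^2 - 16) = (j - 4)*(j - 2)*(j + 3)^2*(j + 4)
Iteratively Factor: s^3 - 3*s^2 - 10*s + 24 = (s - 4)*(s^2 + s - 6) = (s - 4)*(s - 2)*(s + 3)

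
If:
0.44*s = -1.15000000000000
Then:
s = -2.61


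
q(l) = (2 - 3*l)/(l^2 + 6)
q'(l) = -2*l*(2 - 3*l)/(l^2 + 6)^2 - 3/(l^2 + 6)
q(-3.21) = 0.71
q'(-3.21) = 0.10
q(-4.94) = 0.55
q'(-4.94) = 0.08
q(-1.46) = 0.78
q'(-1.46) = -0.09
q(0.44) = 0.11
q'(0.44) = -0.50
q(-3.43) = 0.69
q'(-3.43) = 0.10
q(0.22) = 0.22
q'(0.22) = -0.51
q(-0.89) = 0.69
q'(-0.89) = -0.26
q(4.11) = -0.45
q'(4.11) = 0.03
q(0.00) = 0.33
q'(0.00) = -0.50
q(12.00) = -0.23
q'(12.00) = 0.02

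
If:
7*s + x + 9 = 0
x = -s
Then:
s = -3/2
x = 3/2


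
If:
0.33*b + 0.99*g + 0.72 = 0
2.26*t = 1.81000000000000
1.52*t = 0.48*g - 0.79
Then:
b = -14.73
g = 4.18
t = 0.80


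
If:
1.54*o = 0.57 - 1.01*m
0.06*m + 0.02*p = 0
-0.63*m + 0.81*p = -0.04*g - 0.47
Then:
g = -25.5*p - 11.75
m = -0.333333333333333*p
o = 0.218614718614719*p + 0.37012987012987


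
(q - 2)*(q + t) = q^2 + q*t - 2*q - 2*t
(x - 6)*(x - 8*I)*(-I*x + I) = -I*x^3 - 8*x^2 + 7*I*x^2 + 56*x - 6*I*x - 48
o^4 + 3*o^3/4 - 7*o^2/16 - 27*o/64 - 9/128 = (o - 3/4)*(o + 1/4)*(o + 1/2)*(o + 3/4)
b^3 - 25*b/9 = b*(b - 5/3)*(b + 5/3)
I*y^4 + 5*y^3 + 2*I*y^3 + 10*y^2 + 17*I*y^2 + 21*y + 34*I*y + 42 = (y + 2)*(y - 7*I)*(y + 3*I)*(I*y + 1)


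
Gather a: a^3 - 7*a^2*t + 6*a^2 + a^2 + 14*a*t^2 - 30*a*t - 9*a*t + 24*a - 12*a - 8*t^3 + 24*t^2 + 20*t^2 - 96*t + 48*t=a^3 + a^2*(7 - 7*t) + a*(14*t^2 - 39*t + 12) - 8*t^3 + 44*t^2 - 48*t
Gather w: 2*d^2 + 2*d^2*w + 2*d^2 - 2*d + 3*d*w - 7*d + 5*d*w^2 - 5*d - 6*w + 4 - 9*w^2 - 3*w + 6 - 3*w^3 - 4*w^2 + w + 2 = 4*d^2 - 14*d - 3*w^3 + w^2*(5*d - 13) + w*(2*d^2 + 3*d - 8) + 12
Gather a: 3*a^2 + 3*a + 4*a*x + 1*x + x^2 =3*a^2 + a*(4*x + 3) + x^2 + x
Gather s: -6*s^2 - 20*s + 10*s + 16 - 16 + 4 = -6*s^2 - 10*s + 4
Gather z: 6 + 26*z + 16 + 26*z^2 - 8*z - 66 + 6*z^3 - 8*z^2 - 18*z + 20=6*z^3 + 18*z^2 - 24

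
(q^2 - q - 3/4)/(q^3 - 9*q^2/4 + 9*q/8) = 2*(2*q + 1)/(q*(4*q - 3))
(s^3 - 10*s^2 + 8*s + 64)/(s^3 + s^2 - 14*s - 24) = (s - 8)/(s + 3)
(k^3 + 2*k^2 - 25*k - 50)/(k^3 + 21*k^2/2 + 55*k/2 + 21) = 2*(k^2 - 25)/(2*k^2 + 17*k + 21)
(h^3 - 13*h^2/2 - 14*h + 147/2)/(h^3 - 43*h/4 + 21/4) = 2*(h - 7)/(2*h - 1)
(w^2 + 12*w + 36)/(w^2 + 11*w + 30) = (w + 6)/(w + 5)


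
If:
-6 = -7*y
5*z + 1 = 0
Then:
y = 6/7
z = -1/5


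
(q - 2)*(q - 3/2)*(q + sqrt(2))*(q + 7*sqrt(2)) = q^4 - 7*q^3/2 + 8*sqrt(2)*q^3 - 28*sqrt(2)*q^2 + 17*q^2 - 49*q + 24*sqrt(2)*q + 42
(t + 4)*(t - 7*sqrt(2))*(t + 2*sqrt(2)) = t^3 - 5*sqrt(2)*t^2 + 4*t^2 - 20*sqrt(2)*t - 28*t - 112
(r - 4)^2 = r^2 - 8*r + 16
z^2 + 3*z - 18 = (z - 3)*(z + 6)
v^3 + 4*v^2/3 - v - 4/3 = (v - 1)*(v + 1)*(v + 4/3)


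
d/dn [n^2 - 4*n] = 2*n - 4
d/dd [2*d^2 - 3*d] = 4*d - 3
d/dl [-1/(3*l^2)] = 2/(3*l^3)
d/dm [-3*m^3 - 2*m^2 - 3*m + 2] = -9*m^2 - 4*m - 3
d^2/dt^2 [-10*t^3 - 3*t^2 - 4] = -60*t - 6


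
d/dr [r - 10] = 1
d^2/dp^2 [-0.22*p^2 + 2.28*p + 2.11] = -0.440000000000000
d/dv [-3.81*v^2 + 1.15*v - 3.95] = 1.15 - 7.62*v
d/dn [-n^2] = -2*n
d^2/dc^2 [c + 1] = 0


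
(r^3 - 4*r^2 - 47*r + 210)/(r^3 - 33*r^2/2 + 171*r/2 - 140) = 2*(r^2 + r - 42)/(2*r^2 - 23*r + 56)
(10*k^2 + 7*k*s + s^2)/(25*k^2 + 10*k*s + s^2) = (2*k + s)/(5*k + s)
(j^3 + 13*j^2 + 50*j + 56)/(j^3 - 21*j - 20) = (j^2 + 9*j + 14)/(j^2 - 4*j - 5)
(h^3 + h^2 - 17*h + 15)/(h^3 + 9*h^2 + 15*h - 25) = (h - 3)/(h + 5)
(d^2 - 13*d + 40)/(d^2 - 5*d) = (d - 8)/d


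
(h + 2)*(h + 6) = h^2 + 8*h + 12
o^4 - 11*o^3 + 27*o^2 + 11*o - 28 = (o - 7)*(o - 4)*(o - 1)*(o + 1)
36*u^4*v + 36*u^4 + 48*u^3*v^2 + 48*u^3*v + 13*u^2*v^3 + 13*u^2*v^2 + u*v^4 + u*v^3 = (u + v)*(6*u + v)^2*(u*v + u)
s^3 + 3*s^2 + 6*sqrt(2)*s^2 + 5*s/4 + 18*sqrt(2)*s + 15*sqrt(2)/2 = (s + 1/2)*(s + 5/2)*(s + 6*sqrt(2))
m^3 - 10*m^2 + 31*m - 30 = (m - 5)*(m - 3)*(m - 2)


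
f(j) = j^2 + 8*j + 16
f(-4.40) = 0.16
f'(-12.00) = -16.00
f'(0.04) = 8.08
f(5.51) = 90.44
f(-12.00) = 64.00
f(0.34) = 18.84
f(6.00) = 100.00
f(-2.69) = 1.72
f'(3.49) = 14.98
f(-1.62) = 5.66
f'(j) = 2*j + 8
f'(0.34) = 8.68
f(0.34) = 18.84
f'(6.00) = 20.00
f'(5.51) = 19.02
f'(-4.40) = -0.80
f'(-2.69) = 2.62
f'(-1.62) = 4.76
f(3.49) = 56.10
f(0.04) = 16.32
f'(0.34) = 8.68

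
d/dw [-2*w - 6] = -2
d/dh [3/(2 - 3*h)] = 9/(3*h - 2)^2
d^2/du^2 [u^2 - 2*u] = 2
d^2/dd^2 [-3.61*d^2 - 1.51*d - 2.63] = -7.22000000000000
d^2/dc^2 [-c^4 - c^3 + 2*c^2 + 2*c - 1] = -12*c^2 - 6*c + 4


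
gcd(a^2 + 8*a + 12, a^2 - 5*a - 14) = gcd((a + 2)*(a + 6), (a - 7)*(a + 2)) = a + 2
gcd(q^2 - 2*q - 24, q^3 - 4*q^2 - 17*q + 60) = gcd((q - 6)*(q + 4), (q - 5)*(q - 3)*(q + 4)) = q + 4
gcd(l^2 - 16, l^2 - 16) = l^2 - 16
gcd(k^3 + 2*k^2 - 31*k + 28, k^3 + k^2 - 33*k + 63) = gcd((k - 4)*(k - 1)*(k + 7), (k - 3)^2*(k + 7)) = k + 7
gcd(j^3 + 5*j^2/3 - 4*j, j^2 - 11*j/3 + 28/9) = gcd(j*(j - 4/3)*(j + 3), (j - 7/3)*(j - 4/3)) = j - 4/3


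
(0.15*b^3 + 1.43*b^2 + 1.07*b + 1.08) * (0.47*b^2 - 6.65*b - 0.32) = 0.0705*b^5 - 0.3254*b^4 - 9.0546*b^3 - 7.0655*b^2 - 7.5244*b - 0.3456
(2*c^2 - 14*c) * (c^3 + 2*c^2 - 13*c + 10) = 2*c^5 - 10*c^4 - 54*c^3 + 202*c^2 - 140*c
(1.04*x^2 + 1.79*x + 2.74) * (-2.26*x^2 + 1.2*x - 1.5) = -2.3504*x^4 - 2.7974*x^3 - 5.6044*x^2 + 0.603*x - 4.11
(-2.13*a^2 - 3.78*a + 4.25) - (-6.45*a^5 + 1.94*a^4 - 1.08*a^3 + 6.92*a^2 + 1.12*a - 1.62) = 6.45*a^5 - 1.94*a^4 + 1.08*a^3 - 9.05*a^2 - 4.9*a + 5.87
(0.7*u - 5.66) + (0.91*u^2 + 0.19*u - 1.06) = 0.91*u^2 + 0.89*u - 6.72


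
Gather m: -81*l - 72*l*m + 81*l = -72*l*m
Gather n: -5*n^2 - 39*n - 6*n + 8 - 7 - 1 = -5*n^2 - 45*n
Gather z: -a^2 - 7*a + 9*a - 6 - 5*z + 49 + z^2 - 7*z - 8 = -a^2 + 2*a + z^2 - 12*z + 35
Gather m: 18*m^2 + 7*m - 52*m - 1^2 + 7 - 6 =18*m^2 - 45*m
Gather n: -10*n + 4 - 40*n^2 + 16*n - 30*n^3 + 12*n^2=-30*n^3 - 28*n^2 + 6*n + 4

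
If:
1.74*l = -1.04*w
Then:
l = -0.597701149425287*w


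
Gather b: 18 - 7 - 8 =3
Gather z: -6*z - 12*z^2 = -12*z^2 - 6*z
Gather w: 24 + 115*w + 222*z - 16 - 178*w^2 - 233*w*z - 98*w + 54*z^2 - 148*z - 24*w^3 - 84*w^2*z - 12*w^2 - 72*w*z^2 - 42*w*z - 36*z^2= -24*w^3 + w^2*(-84*z - 190) + w*(-72*z^2 - 275*z + 17) + 18*z^2 + 74*z + 8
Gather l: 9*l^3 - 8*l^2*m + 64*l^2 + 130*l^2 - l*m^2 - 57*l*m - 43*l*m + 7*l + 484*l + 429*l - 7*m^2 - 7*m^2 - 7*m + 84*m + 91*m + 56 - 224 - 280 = 9*l^3 + l^2*(194 - 8*m) + l*(-m^2 - 100*m + 920) - 14*m^2 + 168*m - 448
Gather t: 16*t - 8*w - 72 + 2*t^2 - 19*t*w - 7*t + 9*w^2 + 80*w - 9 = 2*t^2 + t*(9 - 19*w) + 9*w^2 + 72*w - 81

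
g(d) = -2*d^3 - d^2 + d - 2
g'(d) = -6*d^2 - 2*d + 1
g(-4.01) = 106.87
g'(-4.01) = -87.46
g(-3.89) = 96.71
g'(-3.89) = -82.01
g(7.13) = -770.64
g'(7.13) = -318.28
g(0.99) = -3.93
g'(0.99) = -6.86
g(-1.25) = -0.91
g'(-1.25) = -5.88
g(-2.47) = 19.57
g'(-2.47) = -30.67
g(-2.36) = 16.36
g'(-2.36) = -27.70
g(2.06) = -21.67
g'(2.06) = -28.58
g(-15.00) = 6508.00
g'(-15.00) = -1319.00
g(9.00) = -1532.00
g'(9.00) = -503.00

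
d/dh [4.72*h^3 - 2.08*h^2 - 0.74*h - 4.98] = 14.16*h^2 - 4.16*h - 0.74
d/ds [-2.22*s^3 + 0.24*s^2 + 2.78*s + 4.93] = -6.66*s^2 + 0.48*s + 2.78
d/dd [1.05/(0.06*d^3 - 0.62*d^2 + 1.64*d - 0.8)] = (-0.189*d^2 + 1.302*d - 1.722)/(0.06*d^3 - 0.62*d^2 + 1.64*d - 0.8)^2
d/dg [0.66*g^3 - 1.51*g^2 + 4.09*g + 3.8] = 1.98*g^2 - 3.02*g + 4.09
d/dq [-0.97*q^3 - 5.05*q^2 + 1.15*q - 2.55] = -2.91*q^2 - 10.1*q + 1.15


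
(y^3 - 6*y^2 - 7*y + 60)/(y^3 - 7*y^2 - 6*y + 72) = (y - 5)/(y - 6)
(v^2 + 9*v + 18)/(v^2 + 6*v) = (v + 3)/v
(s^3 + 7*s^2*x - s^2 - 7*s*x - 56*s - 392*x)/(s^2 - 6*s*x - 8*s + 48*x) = (-s^2 - 7*s*x - 7*s - 49*x)/(-s + 6*x)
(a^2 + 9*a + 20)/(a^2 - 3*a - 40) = (a + 4)/(a - 8)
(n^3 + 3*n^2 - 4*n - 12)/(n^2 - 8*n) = (n^3 + 3*n^2 - 4*n - 12)/(n*(n - 8))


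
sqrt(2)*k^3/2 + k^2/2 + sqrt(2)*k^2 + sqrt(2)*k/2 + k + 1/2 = (k + 1)*(k + sqrt(2)/2)*(sqrt(2)*k/2 + sqrt(2)/2)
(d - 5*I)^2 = d^2 - 10*I*d - 25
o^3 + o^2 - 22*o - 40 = (o - 5)*(o + 2)*(o + 4)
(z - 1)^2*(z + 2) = z^3 - 3*z + 2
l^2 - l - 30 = (l - 6)*(l + 5)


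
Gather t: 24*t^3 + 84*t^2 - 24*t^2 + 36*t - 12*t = 24*t^3 + 60*t^2 + 24*t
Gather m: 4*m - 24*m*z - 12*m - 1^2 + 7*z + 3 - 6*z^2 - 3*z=m*(-24*z - 8) - 6*z^2 + 4*z + 2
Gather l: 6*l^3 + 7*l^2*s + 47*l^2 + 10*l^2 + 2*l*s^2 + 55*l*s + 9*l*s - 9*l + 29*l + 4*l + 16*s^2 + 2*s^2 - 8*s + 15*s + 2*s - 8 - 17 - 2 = 6*l^3 + l^2*(7*s + 57) + l*(2*s^2 + 64*s + 24) + 18*s^2 + 9*s - 27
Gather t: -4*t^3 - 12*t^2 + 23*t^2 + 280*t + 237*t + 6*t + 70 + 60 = -4*t^3 + 11*t^2 + 523*t + 130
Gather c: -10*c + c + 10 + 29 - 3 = 36 - 9*c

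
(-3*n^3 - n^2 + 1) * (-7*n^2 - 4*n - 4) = 21*n^5 + 19*n^4 + 16*n^3 - 3*n^2 - 4*n - 4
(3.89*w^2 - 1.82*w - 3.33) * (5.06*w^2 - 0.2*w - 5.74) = 19.6834*w^4 - 9.9872*w^3 - 38.8144*w^2 + 11.1128*w + 19.1142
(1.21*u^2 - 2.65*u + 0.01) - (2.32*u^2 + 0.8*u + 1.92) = -1.11*u^2 - 3.45*u - 1.91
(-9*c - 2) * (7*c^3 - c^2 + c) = -63*c^4 - 5*c^3 - 7*c^2 - 2*c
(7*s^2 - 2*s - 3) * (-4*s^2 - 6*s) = -28*s^4 - 34*s^3 + 24*s^2 + 18*s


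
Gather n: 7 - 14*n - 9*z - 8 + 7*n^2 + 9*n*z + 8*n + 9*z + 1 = 7*n^2 + n*(9*z - 6)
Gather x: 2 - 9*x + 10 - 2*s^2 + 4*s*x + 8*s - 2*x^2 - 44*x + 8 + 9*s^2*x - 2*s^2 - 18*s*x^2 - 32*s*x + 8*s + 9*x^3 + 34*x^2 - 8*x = -4*s^2 + 16*s + 9*x^3 + x^2*(32 - 18*s) + x*(9*s^2 - 28*s - 61) + 20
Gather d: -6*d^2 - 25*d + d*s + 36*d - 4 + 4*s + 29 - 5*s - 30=-6*d^2 + d*(s + 11) - s - 5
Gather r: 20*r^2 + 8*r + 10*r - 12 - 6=20*r^2 + 18*r - 18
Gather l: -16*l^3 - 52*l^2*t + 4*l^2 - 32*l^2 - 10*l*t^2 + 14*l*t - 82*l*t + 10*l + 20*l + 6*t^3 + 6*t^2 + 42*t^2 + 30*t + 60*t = -16*l^3 + l^2*(-52*t - 28) + l*(-10*t^2 - 68*t + 30) + 6*t^3 + 48*t^2 + 90*t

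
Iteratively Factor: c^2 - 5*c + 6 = (c - 3)*(c - 2)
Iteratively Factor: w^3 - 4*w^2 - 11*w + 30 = (w - 5)*(w^2 + w - 6) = (w - 5)*(w - 2)*(w + 3)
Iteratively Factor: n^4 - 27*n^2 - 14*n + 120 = (n - 2)*(n^3 + 2*n^2 - 23*n - 60) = (n - 2)*(n + 4)*(n^2 - 2*n - 15) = (n - 5)*(n - 2)*(n + 4)*(n + 3)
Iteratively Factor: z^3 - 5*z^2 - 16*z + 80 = (z - 4)*(z^2 - z - 20) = (z - 4)*(z + 4)*(z - 5)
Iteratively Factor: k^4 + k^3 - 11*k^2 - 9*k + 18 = (k + 2)*(k^3 - k^2 - 9*k + 9) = (k - 1)*(k + 2)*(k^2 - 9) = (k - 3)*(k - 1)*(k + 2)*(k + 3)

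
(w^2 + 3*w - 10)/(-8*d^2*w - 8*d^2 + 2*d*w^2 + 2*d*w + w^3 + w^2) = (w^2 + 3*w - 10)/(-8*d^2*w - 8*d^2 + 2*d*w^2 + 2*d*w + w^3 + w^2)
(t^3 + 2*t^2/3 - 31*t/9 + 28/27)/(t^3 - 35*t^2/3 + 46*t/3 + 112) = (9*t^2 - 15*t + 4)/(9*(t^2 - 14*t + 48))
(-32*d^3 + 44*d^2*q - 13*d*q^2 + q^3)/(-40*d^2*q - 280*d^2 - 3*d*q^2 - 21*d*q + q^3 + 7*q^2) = (4*d^2 - 5*d*q + q^2)/(5*d*q + 35*d + q^2 + 7*q)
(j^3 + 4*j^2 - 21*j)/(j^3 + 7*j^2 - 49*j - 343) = j*(j - 3)/(j^2 - 49)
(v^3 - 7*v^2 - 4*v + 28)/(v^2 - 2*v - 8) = (v^2 - 9*v + 14)/(v - 4)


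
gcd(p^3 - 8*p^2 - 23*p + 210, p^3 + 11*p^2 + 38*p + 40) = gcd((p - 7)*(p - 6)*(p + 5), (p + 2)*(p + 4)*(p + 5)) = p + 5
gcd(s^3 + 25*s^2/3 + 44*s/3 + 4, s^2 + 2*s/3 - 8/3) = s + 2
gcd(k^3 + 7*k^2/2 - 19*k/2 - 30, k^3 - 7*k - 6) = k - 3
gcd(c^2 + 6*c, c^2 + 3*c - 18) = c + 6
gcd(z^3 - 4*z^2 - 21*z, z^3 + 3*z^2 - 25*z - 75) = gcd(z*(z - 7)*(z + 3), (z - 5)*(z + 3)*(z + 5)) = z + 3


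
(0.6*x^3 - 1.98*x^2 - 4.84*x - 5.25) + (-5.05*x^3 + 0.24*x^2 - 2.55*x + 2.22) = -4.45*x^3 - 1.74*x^2 - 7.39*x - 3.03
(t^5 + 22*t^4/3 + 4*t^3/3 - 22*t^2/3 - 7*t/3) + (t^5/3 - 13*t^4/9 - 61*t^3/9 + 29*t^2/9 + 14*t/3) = 4*t^5/3 + 53*t^4/9 - 49*t^3/9 - 37*t^2/9 + 7*t/3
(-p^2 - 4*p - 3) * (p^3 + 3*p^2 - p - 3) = -p^5 - 7*p^4 - 14*p^3 - 2*p^2 + 15*p + 9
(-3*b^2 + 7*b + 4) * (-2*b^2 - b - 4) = 6*b^4 - 11*b^3 - 3*b^2 - 32*b - 16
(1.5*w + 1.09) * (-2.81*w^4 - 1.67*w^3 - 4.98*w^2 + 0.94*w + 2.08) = -4.215*w^5 - 5.5679*w^4 - 9.2903*w^3 - 4.0182*w^2 + 4.1446*w + 2.2672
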